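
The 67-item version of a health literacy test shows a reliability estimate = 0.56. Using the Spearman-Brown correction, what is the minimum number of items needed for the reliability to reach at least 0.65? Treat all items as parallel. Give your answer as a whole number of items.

98

Spearman-Brown solved for the length factor n:
n = r*(1 − r) / [ r (1 − r*) ]
n = [0.65 × 0.44] / [0.56 × 0.35]
  = 0.2860 / 0.1960 = 1.4592
1.4592 × 67 = 97.77 → 98 items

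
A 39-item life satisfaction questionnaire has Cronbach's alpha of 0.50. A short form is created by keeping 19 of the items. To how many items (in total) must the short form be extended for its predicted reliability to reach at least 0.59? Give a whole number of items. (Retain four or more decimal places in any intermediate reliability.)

57

Short-form reliability: n = 19/39 = 0.4872; r_19 = n·r/(1+(n−1)r) ≈ 0.3276
Then solve for n' with r_old = 0.3276, r_target = 0.59: n' = 0.59(1 − 0.3276)/[0.3276(1 − 0.59)] = 2.9536
Items = 2.9536 × 19 ≈ 56.12 → 57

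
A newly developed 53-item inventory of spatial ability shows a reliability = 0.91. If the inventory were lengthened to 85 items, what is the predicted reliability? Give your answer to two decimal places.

0.94

The new length is 85/53 = 1.6038 times the old.
By Spearman-Brown, r_new = n r / (1 + (n − 1) r).
r_new = (1.6038 × 0.91) / (1 + (1.6038 − 1) × 0.91)
     = 1.4595 / 1.5495 = 0.9419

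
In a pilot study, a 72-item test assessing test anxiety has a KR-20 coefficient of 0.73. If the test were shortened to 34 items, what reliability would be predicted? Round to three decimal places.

0.561

The new length is 34/72 = 0.4722 times the old.
Apply the Spearman-Brown prophecy formula, r' = nr / [1 + (n − 1)r]:
r_new = (0.4722 × 0.73) / (1 + (0.4722 − 1) × 0.73)
     = 0.3447 / 0.6147 = 0.5608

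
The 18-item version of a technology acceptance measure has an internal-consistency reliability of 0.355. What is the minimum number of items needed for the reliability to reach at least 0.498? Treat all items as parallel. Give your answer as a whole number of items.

33

Invert Spearman-Brown to solve for n:
n = r*(1 − r) / [ r (1 − r*) ]
n = [0.498 × 0.645] / [0.355 × 0.502]
  = 0.321210 / 0.178210 = 1.8024
So the test needs 1.8024 × 18 ≈ 32.44 items; rounding up, 33.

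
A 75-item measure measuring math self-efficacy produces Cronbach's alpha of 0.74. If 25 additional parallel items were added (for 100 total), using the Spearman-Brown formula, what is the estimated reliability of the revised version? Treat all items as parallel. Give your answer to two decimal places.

0.79

Length ratio n = 100/75 = 1.3333
r_new = 1.3333·0.74 / [1 + (1.3333 − 1)·0.74]
r_new = 0.9866 / 1.2466 ≈ 0.7914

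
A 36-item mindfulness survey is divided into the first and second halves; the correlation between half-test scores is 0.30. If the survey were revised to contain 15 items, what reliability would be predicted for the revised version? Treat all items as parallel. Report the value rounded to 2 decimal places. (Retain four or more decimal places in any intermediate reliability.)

Spearman-Brown correction (n = 2): r_full = 2·0.30/(1 + 0.30) = 0.4615
Length factor from 36 to 15 items: n = 15/36 = 0.4167
r_new = n·r_full / (1 + (n − 1)·r_full) = 0.1923 / 0.7308 ≈ 0.2631

0.26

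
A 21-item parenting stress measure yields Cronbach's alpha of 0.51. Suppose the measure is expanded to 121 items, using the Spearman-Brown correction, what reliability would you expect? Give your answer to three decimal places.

0.857

n = 121/21 = 5.7619
r_new = 5.7619·0.51 / [1 + (5.7619 − 1)·0.51]
r_new = 2.9386 / 3.4286 ≈ 0.8571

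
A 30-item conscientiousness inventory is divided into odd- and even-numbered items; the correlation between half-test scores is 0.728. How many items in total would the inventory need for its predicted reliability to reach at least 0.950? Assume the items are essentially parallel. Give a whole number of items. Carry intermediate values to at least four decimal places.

107

r_full = 2(0.728)/(1 + 0.728) = 0.8426
n = r_tgt(1 − r_full) / [r_full(1 − r_tgt)] = 0.950 × 0.1574 / (0.8426 × 0.050) ≈ 3.5493
Items = 3.5493 × 30 ≈ 106.48 → 107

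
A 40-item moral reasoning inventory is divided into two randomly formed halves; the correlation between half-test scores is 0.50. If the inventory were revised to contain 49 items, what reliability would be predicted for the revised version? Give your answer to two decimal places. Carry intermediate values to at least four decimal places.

0.71

First correct the split-half correlation to full-test reliability: r_full = 2 × 0.50 / (1 + 0.50) ≈ 0.6667
Length factor from 40 to 49 items: n = 49/40 = 1.2250
r_new = n·r_full / (1 + (n − 1)·r_full) = 0.8167 / 1.1500 ≈ 0.7102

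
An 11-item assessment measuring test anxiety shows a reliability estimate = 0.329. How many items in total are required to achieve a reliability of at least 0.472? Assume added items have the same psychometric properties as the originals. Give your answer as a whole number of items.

n = 0.472 × (1 − 0.329) / [ 0.329 × (1 − 0.472) ]
  = 0.316712 / 0.173712 = 1.8232
So the test needs 1.8232 × 11 ≈ 20.06 items; rounding up, 21.

21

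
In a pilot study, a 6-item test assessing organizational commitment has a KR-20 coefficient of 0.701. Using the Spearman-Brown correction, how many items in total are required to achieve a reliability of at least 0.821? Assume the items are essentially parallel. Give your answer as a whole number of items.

12

Spearman-Brown solved for the length factor n:
n = r_target (1 − r_old) / [ r_old (1 − r_target) ]
n = [0.821 × 0.299] / [0.701 × 0.179]
n = 0.245479 / 0.125479 ≈ 1.9563
Items needed = n × 6 = 1.9563 × 6 ≈ 11.74 → round up to 12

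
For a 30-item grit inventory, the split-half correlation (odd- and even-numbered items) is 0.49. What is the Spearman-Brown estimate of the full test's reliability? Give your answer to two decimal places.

The full test is twice the length of either half (n = 2).
r_full = 2r_hh / (1 + r_hh) = 2 × 0.49 / (1 + 0.49)
       = 0.9800 / 1.4900 = 0.6577

0.66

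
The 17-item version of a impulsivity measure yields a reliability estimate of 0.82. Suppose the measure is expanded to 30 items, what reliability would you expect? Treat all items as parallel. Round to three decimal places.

0.889

The new length is 30/17 = 1.7647 times the old.
r_new = (1.7647 × 0.82) / (1 + (1.7647 − 1) × 0.82)
     = 1.4471 / 1.6271 = 0.8894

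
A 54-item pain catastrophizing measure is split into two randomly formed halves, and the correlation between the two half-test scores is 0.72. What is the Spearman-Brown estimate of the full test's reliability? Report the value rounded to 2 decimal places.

0.84

Apply the Spearman-Brown correction with n = 2:
r_full = 2r_hh / (1 + r_hh) = 2 × 0.72 / (1 + 0.72)
       = 1.4400 / 1.7200 = 0.8372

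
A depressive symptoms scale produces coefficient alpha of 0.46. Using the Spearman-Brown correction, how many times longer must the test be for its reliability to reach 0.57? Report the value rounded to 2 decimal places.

Spearman-Brown solved for the length factor n:
n = r_target (1 − r_old) / [ r_old (1 − r_target) ]
n = [0.57 × 0.54] / [0.46 × 0.43]
  = 0.3078 / 0.1978 = 1.5561

1.56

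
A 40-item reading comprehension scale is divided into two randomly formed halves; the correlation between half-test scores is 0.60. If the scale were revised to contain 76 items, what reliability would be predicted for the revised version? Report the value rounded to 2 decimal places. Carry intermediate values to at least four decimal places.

0.85

Full-test reliability from the split-half r: r_full = 2(0.60)/(1 + 0.60) = 0.7500
Then adjust to 76 items: n = 76/40 = 1.9000
r_new = n·r_full / (1 + (n − 1)·r_full) = 1.4250 / 1.6750 ≈ 0.8507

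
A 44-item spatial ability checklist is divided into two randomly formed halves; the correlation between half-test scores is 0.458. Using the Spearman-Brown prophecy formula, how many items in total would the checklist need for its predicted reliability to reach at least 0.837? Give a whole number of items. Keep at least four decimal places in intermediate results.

134

r_full = 2(0.458)/(1 + 0.458) = 0.6283
Solve Spearman-Brown for n: n = 0.837(1 − 0.6283) / [0.6283(1 − 0.837)] = 3.0378
Required items = 3.0378 × 44 = 133.66, so 134 items.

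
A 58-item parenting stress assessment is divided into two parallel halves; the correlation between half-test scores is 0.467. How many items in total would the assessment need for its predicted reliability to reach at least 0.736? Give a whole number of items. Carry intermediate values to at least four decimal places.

93

Corrected full-test reliability: r_full = 2 × 0.467 / (1 + 0.467) ≈ 0.6367
n = r_tgt(1 − r_full) / [r_full(1 − r_tgt)] = 0.736 × 0.3633 / (0.6367 × 0.264) ≈ 1.5908
Required items = 1.5908 × 58 = 92.27, so 93 items.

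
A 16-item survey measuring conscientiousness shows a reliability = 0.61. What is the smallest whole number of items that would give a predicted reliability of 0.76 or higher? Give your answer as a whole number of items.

33

Invert Spearman-Brown to solve for n:
n = r_target (1 − r_old) / [ r_old (1 − r_target) ]
n = 0.76(1 − 0.61) / [0.61(1 − 0.76)]
n = 0.2964 / 0.1464 ≈ 2.0246
Items needed = n × 16 = 2.0246 × 16 ≈ 32.39 → round up to 33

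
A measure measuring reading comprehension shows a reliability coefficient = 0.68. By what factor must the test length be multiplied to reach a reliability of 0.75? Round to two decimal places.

1.41

Spearman-Brown solved for the length factor n:
n = r_target (1 − r_old) / [ r_old (1 − r_target) ]
n = 0.75 × (1 − 0.68) / [ 0.68 × (1 − 0.75) ]
n = 0.2400 / 0.1700 ≈ 1.4118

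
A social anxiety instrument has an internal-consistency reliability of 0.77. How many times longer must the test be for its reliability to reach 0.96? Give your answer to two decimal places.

Rearranging the Spearman-Brown formula for n,
n = r*(1 − r) / [ r (1 − r*) ]
n = 0.96 × (1 − 0.77) / [ 0.77 × (1 − 0.96) ]
  = 0.2208 / 0.0308 = 7.1688

7.17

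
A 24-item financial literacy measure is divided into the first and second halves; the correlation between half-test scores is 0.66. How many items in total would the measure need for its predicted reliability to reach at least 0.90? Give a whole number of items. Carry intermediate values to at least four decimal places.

56

r_full = 2(0.66)/(1 + 0.66) = 0.7952
Solve Spearman-Brown for n: n = 0.90(1 − 0.7952) / [0.7952(1 − 0.90)] = 2.3179
Required items = 2.3179 × 24 = 55.63, so 56 items.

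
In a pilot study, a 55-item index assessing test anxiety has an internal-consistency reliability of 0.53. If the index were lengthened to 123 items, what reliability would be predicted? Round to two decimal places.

0.72

n = 123/55 = 2.2364
Apply the Spearman-Brown prophecy formula, r' = nr / [1 + (n − 1)r]:
r_new = 2.2364·0.53 / [1 + (2.2364 − 1)·0.53]
r_new = 1.1853 / 1.6553 ≈ 0.7161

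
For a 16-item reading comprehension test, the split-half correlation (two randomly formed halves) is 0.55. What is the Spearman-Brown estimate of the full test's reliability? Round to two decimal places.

Apply the Spearman-Brown correction with n = 2:
r_full = 2r_hh / (1 + r_hh) = 2 × 0.55 / (1 + 0.55)
       = 1.1000 / 1.5500 = 0.7097

0.71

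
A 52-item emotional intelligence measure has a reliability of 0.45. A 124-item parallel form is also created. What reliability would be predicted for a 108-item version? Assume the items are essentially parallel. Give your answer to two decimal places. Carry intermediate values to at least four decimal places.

The 124-item form is not needed; work directly from the 52-item form with n = 108/52 = 2.0769.
r_{108} = n·r / (1 + (n − 1)·r) = 0.9346 / 1.4846 ≈ 0.6295

0.63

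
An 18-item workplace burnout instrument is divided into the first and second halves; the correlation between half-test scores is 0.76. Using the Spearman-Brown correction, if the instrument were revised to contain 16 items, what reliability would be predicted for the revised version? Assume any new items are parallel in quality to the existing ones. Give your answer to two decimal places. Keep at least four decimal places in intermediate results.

0.85

First correct the split-half correlation to full-test reliability: r_full = 2 × 0.76 / (1 + 0.76) ≈ 0.8636
Then adjust to 16 items: n = 16/18 = 0.8889
r_new = n·r_full / (1 + (n − 1)·r_full) = 0.7677 / 0.9041 ≈ 0.8491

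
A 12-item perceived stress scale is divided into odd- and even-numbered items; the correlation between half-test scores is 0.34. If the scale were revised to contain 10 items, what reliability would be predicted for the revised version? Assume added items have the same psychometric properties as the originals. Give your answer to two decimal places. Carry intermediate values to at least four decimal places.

0.46

First correct the split-half correlation to full-test reliability: r_full = 2 × 0.34 / (1 + 0.34) ≈ 0.5075
Length factor from 12 to 10 items: n = 10/12 = 0.8333
r_new = n·r_full / (1 + (n − 1)·r_full) = 0.4229 / 0.9154 ≈ 0.4620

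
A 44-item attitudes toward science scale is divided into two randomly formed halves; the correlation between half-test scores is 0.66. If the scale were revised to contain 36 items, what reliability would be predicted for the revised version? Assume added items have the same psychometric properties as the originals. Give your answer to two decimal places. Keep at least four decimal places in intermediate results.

0.76

First correct the split-half correlation to full-test reliability: r_full = 2 × 0.66 / (1 + 0.66) ≈ 0.7952
Length factor from 44 to 36 items: n = 36/44 = 0.8182
r_new = n·r_full / (1 + (n − 1)·r_full) = 0.6506 / 0.8554 ≈ 0.7606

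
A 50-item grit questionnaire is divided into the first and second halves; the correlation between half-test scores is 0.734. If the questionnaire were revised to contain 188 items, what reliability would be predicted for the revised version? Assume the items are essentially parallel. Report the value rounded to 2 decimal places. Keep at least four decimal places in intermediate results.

First correct the split-half correlation to full-test reliability: r_full = 2 × 0.734 / (1 + 0.734) ≈ 0.8466
Then adjust to 188 items: n = 188/50 = 3.7600
r_new = n·r_full / (1 + (n − 1)·r_full) = 3.1832 / 3.3366 ≈ 0.9540

0.95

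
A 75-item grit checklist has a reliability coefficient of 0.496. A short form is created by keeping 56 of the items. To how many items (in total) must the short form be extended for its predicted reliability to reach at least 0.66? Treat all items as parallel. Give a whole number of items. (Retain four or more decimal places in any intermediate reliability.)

148

Short-form reliability: n = 56/75 = 0.7467; r_56 = n·r/(1+(n−1)r) ≈ 0.4236
Then solve for n' with r_old = 0.4236, r_target = 0.66: n' = 0.66(1 − 0.4236)/[0.4236(1 − 0.66)] = 2.6414
Items = 2.6414 × 56 ≈ 147.92 → 148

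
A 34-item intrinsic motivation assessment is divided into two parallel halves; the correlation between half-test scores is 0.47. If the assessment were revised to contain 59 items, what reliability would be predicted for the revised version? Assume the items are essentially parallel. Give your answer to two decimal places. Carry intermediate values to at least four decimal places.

Spearman-Brown correction (n = 2): r_full = 2·0.47/(1 + 0.47) = 0.6395
Then adjust to 59 items: n = 59/34 = 1.7353
r_new = n·r_full / (1 + (n − 1)·r_full) = 1.1097 / 1.4702 ≈ 0.7548

0.75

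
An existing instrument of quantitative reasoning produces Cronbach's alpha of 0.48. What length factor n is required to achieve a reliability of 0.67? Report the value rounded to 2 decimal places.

2.20

n = 0.67 × (1 − 0.48) / [ 0.48 × (1 − 0.67) ]
n = 0.3484 / 0.1584 ≈ 2.1995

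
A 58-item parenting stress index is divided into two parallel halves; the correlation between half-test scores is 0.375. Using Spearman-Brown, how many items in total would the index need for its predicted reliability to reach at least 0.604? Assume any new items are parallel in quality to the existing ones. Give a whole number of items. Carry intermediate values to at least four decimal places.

74

r_full = 2(0.375)/(1 + 0.375) = 0.5455
n = r_tgt(1 − r_full) / [r_full(1 − r_tgt)] = 0.604 × 0.4545 / (0.5455 × 0.396) ≈ 1.2708
Required items = 1.2708 × 58 = 73.71, so 74 items.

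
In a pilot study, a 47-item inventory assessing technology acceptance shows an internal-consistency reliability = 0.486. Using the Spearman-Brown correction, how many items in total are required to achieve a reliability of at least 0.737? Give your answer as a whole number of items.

140

n = [0.737 × 0.514] / [0.486 × 0.263]
  = 0.378818 / 0.127818 = 2.9637
Items needed = n × 47 = 2.9637 × 47 ≈ 139.29 → round up to 140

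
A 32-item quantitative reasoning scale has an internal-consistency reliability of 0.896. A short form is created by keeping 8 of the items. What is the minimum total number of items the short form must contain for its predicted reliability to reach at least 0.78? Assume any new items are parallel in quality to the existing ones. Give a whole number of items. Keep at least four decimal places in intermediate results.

14

Short-form reliability: n = 8/32 = 0.2500; r_8 = n·r/(1+(n−1)r) ≈ 0.6829
Then solve for n' with r_old = 0.6829, r_target = 0.78: n' = 0.78(1 − 0.6829)/[0.6829(1 − 0.78)] = 1.6463
Items = 1.6463 × 8 ≈ 13.17 → 14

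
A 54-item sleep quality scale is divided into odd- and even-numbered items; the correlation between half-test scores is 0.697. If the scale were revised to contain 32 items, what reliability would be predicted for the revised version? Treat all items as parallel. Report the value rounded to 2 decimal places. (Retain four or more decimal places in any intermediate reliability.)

0.73

Spearman-Brown correction (n = 2): r_full = 2·0.697/(1 + 0.697) = 0.8214
Length factor from 54 to 32 items: n = 32/54 = 0.5926
r_new = n·r_full / (1 + (n − 1)·r_full) = 0.4868 / 0.6654 ≈ 0.7316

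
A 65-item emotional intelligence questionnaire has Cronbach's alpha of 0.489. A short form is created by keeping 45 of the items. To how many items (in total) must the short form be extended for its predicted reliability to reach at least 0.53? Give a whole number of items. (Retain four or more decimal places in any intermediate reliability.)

77

First, r for the 45-item form: n = 45/65 = 0.6923, so r_45 = 0.6923·0.489/(1 + (0.6923 − 1)·0.489) = 0.3985
Length factor from the short form to reach 0.53: n' = 0.53(1 − 0.3985) / [0.3985(1 − 0.53)] ≈ 1.7021
Total items = 1.7021 × 45 = 76.59, rounded up to 77.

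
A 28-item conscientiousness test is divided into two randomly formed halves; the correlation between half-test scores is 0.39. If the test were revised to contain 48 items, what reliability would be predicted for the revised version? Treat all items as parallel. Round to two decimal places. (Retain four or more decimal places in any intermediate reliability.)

First correct the split-half correlation to full-test reliability: r_full = 2 × 0.39 / (1 + 0.39) ≈ 0.5612
Length factor from 28 to 48 items: n = 48/28 = 1.7143
r_new = n·r_full / (1 + (n − 1)·r_full) = 0.9621 / 1.4009 ≈ 0.6868

0.69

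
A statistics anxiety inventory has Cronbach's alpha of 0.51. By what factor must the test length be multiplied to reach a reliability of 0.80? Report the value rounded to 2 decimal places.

n = [0.80 × 0.49] / [0.51 × 0.20]
n = 0.3920 / 0.1020 ≈ 3.8431

3.84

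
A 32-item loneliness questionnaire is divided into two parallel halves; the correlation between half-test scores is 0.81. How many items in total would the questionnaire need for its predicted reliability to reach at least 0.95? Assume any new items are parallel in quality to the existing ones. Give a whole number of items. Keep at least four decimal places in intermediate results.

72

r_full = 2(0.81)/(1 + 0.81) = 0.8950
Solve Spearman-Brown for n: n = 0.95(1 − 0.8950) / [0.8950(1 − 0.95)] = 2.2291
Required items = 2.2291 × 32 = 71.33, so 72 items.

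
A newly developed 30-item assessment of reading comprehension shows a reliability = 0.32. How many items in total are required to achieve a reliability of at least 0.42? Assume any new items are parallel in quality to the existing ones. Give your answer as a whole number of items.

47

n = [0.42 × 0.68] / [0.32 × 0.58]
n = 0.2856 / 0.1856 ≈ 1.5388
So the test needs 1.5388 × 30 ≈ 46.16 items; rounding up, 47.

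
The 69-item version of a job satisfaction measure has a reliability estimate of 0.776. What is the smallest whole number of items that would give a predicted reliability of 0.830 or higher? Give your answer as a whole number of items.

n = 0.830(1 − 0.776) / [0.776(1 − 0.830)]
n = 0.185920 / 0.131920 ≈ 1.4093
So the test needs 1.4093 × 69 ≈ 97.24 items; rounding up, 98.

98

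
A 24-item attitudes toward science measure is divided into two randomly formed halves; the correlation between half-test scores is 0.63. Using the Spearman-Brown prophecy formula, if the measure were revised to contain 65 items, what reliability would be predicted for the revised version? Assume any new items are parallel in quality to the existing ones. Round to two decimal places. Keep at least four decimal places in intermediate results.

0.90

Spearman-Brown correction (n = 2): r_full = 2·0.63/(1 + 0.63) = 0.7730
Length factor from 24 to 65 items: n = 65/24 = 2.7083
r_new = n·r_full / (1 + (n − 1)·r_full) = 2.0935 / 2.3205 ≈ 0.9022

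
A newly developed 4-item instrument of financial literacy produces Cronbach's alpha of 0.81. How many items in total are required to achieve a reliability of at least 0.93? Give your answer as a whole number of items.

13

n = 0.93 × (1 − 0.81) / [ 0.81 × (1 − 0.93) ]
n = 0.1767 / 0.0567 ≈ 3.1164
So the test needs 3.1164 × 4 ≈ 12.47 items; rounding up, 13.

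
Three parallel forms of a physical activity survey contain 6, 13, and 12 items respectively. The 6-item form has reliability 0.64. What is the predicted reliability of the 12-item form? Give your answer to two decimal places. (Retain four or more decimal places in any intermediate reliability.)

0.78

Only the ratio of lengths matters: n = 12/6 = 2.0000
r_{12} = n·r / (1 + (n − 1)·r) = 1.2800 / 1.6400 ≈ 0.7805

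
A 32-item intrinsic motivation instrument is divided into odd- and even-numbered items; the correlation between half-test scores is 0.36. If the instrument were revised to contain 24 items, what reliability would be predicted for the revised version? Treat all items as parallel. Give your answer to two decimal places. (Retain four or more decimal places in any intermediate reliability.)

0.46

Full-test reliability from the split-half r: r_full = 2(0.36)/(1 + 0.36) = 0.5294
Length factor from 32 to 24 items: n = 24/32 = 0.7500
r_new = n·r_full / (1 + (n − 1)·r_full) = 0.3971 / 0.8677 ≈ 0.4576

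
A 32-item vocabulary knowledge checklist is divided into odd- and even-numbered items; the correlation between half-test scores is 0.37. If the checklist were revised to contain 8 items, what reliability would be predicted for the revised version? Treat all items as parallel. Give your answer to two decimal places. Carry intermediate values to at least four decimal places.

0.23

Full-test reliability from the split-half r: r_full = 2(0.37)/(1 + 0.37) = 0.5401
Then adjust to 8 items: n = 8/32 = 0.2500
r_new = n·r_full / (1 + (n − 1)·r_full) = 0.1350 / 0.5949 ≈ 0.2269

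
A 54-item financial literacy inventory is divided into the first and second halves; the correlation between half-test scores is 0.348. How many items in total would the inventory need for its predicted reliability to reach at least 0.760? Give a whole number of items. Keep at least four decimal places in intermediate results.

Corrected full-test reliability: r_full = 2 × 0.348 / (1 + 0.348) ≈ 0.5163
n = r_tgt(1 − r_full) / [r_full(1 − r_tgt)] = 0.760 × 0.4837 / (0.5163 × 0.240) ≈ 2.9667
Required items = 2.9667 × 54 = 160.20, so 161 items.

161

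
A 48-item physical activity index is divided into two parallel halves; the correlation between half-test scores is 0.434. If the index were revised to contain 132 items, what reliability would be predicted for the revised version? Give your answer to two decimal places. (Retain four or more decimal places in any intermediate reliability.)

0.81

First correct the split-half correlation to full-test reliability: r_full = 2 × 0.434 / (1 + 0.434) ≈ 0.6053
Length factor from 48 to 132 items: n = 132/48 = 2.7500
r_new = n·r_full / (1 + (n − 1)·r_full) = 1.6646 / 2.0593 ≈ 0.8083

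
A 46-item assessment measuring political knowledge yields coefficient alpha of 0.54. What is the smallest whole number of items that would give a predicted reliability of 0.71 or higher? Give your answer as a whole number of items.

96

Rearranging the Spearman-Brown formula for n,
n = r*(1 − r) / [ r (1 − r*) ]
n = [0.71 × 0.46] / [0.54 × 0.29]
  = 0.3266 / 0.1566 = 2.0856
Items needed = n × 46 = 2.0856 × 46 ≈ 95.94 → round up to 96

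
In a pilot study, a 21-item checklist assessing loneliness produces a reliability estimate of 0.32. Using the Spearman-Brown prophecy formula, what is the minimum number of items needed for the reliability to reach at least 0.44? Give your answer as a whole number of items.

36

Spearman-Brown solved for the length factor n:
n = r*(1 − r) / [ r (1 − r*) ]
n = [0.44 × 0.68] / [0.32 × 0.56]
  = 0.2992 / 0.1792 = 1.6696
1.6696 × 21 = 35.06 → 36 items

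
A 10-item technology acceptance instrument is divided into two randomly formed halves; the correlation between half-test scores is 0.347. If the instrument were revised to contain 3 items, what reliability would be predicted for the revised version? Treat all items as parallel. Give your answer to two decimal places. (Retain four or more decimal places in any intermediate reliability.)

First correct the split-half correlation to full-test reliability: r_full = 2 × 0.347 / (1 + 0.347) ≈ 0.5152
Length factor from 10 to 3 items: n = 3/10 = 0.3000
r_new = n·r_full / (1 + (n − 1)·r_full) = 0.1546 / 0.6394 ≈ 0.2418

0.24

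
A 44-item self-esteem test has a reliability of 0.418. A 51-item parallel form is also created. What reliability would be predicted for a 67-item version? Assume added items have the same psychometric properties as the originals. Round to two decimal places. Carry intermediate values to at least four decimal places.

Only the ratio of lengths matters: n = 67/44 = 1.5227
r_{67} = n·r / (1 + (n − 1)·r) = 0.6365 / 1.2185 ≈ 0.5224

0.52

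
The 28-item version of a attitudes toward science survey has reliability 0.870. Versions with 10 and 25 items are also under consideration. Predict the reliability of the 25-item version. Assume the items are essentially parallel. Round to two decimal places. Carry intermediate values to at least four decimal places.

The 10-item form is not needed; work directly from the 28-item form with n = 25/28 = 0.8929.
r_{25} = n·r / (1 + (n − 1)·r) = 0.7768 / 0.9068 ≈ 0.8566

0.86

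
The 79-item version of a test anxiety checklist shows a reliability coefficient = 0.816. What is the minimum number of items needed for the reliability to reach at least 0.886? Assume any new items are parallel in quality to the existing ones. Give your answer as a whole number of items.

Spearman-Brown solved for the length factor n:
n = r_target (1 − r_old) / [ r_old (1 − r_target) ]
n = [0.886 × 0.184] / [0.816 × 0.114]
  = 0.163024 / 0.093024 = 1.7525
1.7525 × 79 = 138.45 → 139 items

139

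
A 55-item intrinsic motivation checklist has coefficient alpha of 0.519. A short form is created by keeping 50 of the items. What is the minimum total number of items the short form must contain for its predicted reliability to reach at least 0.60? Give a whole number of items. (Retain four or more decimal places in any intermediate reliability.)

Short-form reliability: n = 50/55 = 0.9091; r_50 = n·r/(1+(n−1)r) ≈ 0.4952
Then solve for n' with r_old = 0.4952, r_target = 0.60: n' = 0.60(1 − 0.4952)/[0.4952(1 − 0.60)] = 1.5291
Total items = 1.5291 × 50 = 76.45, rounded up to 77.

77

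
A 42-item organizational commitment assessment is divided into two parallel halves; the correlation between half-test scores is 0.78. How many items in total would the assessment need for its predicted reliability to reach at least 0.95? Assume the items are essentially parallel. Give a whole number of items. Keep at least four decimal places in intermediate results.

Corrected full-test reliability: r_full = 2 × 0.78 / (1 + 0.78) ≈ 0.8764
Solve Spearman-Brown for n: n = 0.95(1 − 0.8764) / [0.8764(1 − 0.95)] = 2.6796
Items = 2.6796 × 42 ≈ 112.54 → 113

113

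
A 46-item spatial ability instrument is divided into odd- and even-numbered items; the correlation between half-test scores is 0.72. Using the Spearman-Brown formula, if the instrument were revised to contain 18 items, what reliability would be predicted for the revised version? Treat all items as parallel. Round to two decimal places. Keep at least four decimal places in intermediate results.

0.67

First correct the split-half correlation to full-test reliability: r_full = 2 × 0.72 / (1 + 0.72) ≈ 0.8372
Then adjust to 18 items: n = 18/46 = 0.3913
r_new = n·r_full / (1 + (n − 1)·r_full) = 0.3276 / 0.4904 ≈ 0.6680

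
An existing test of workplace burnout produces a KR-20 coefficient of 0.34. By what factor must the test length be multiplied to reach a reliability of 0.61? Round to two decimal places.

3.04

Rearranging the Spearman-Brown formula for n,
n = r*(1 − r) / [ r (1 − r*) ]
n = 0.61(1 − 0.34) / [0.34(1 − 0.61)]
  = 0.4026 / 0.1326 = 3.0362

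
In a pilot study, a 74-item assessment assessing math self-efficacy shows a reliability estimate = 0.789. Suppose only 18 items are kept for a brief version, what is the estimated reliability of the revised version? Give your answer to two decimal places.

The new length is 18/74 = 0.2432 times the old.
Spearman-Brown: r_new = n·r / (1 + (n − 1)·r)
r_new = (0.2432 × 0.789) / (1 + (0.2432 − 1) × 0.789)
     = 0.1919 / 0.4029 = 0.4763

0.48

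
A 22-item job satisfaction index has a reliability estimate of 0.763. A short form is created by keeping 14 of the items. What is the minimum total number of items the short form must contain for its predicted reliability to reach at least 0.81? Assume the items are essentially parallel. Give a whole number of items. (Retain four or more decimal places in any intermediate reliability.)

30

Short-form reliability: n = 14/22 = 0.6364; r_14 = n·r/(1+(n−1)r) ≈ 0.6720
Length factor from the short form to reach 0.81: n' = 0.81(1 − 0.6720) / [0.6720(1 − 0.81)] ≈ 2.0808
Items = 2.0808 × 14 ≈ 29.13 → 30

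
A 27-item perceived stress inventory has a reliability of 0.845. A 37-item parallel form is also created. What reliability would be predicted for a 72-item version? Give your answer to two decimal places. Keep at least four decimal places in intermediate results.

The 37-item form is not needed; work directly from the 27-item form with n = 72/27 = 2.6667.
r_{72} = n·r / (1 + (n − 1)·r) = 2.2534 / 2.4084 ≈ 0.9356

0.94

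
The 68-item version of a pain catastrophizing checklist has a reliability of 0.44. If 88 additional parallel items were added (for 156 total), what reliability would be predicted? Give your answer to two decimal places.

0.64

Length ratio n = 156/68 = 2.2941
Apply the Spearman-Brown prophecy formula, r' = nr / [1 + (n − 1)r]:
r_new = (2.2941 × 0.44) / (1 + (2.2941 − 1) × 0.44)
     = 1.0094 / 1.5694 = 0.6432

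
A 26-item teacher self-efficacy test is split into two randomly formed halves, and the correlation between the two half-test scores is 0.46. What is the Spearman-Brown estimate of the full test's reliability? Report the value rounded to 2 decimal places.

0.63

The full test is twice the length of either half (n = 2).
r_full = 2r_hh / (1 + r_hh) = 2 × 0.46 / (1 + 0.46)
r_full = 0.9200 / 1.4600 ≈ 0.6301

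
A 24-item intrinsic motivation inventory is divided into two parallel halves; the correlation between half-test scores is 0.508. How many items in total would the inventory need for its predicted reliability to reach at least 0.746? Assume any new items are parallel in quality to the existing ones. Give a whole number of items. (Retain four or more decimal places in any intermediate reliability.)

35

Corrected full-test reliability: r_full = 2 × 0.508 / (1 + 0.508) ≈ 0.6737
n = r_tgt(1 − r_full) / [r_full(1 − r_tgt)] = 0.746 × 0.3263 / (0.6737 × 0.254) ≈ 1.4225
Items = 1.4225 × 24 ≈ 34.14 → 35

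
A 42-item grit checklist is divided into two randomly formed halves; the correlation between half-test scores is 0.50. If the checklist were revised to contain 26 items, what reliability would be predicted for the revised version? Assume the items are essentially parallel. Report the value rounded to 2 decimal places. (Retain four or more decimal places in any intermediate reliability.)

0.55

Full-test reliability from the split-half r: r_full = 2(0.50)/(1 + 0.50) = 0.6667
Length factor from 42 to 26 items: n = 26/42 = 0.6190
r_new = n·r_full / (1 + (n − 1)·r_full) = 0.4127 / 0.7460 ≈ 0.5532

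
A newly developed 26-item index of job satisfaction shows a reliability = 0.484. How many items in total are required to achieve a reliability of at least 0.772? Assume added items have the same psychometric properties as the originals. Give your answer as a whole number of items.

Spearman-Brown solved for the length factor n:
n = r*(1 − r) / [ r (1 − r*) ]
n = 0.772 × (1 − 0.484) / [ 0.484 × (1 − 0.772) ]
n = 0.398352 / 0.110352 ≈ 3.6098
3.6098 × 26 = 93.85 → 94 items

94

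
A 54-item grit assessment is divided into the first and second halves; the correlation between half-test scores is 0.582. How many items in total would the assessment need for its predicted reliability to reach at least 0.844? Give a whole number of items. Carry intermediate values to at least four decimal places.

Corrected full-test reliability: r_full = 2 × 0.582 / (1 + 0.582) ≈ 0.7358
Solve Spearman-Brown for n: n = 0.844(1 − 0.7358) / [0.7358(1 − 0.844)] = 1.9426
Required items = 1.9426 × 54 = 104.90, so 105 items.

105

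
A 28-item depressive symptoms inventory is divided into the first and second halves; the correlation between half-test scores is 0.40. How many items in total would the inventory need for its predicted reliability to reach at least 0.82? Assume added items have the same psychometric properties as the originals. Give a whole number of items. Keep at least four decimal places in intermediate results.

96

r_full = 2(0.40)/(1 + 0.40) = 0.5714
n = r_tgt(1 − r_full) / [r_full(1 − r_tgt)] = 0.82 × 0.4286 / (0.5714 × 0.18) ≈ 3.4171
Required items = 3.4171 × 28 = 95.68, so 96 items.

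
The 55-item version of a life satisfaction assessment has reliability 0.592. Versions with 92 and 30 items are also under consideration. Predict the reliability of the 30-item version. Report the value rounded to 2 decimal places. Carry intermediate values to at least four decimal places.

0.44

The 92-item form is not needed; work directly from the 55-item form with n = 30/55 = 0.5455.
r_{30} = n·r / (1 + (n − 1)·r) = 0.3229 / 0.7309 ≈ 0.4418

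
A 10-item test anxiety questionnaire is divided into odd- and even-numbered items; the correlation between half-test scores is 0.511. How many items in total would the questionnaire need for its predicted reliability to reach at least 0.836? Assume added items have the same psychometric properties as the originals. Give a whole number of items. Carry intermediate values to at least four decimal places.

r_full = 2(0.511)/(1 + 0.511) = 0.6764
Solve Spearman-Brown for n: n = 0.836(1 − 0.6764) / [0.6764(1 − 0.836)] = 2.4388
Items = 2.4388 × 10 ≈ 24.39 → 25

25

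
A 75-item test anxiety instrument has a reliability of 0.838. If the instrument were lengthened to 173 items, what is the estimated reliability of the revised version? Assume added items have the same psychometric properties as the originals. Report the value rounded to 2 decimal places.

Length ratio n = 173/75 = 2.3067
By Spearman-Brown, r_new = n r / (1 + (n − 1) r).
r_new = (2.3067 × 0.838) / (1 + (2.3067 − 1) × 0.838)
     = 1.9330 / 2.0950 = 0.9227

0.92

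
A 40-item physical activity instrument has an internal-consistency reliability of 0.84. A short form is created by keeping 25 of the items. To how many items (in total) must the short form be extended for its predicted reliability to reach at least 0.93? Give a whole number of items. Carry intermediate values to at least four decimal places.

102

Short-form reliability: n = 25/40 = 0.6250; r_25 = n·r/(1+(n−1)r) ≈ 0.7664
Length factor from the short form to reach 0.93: n' = 0.93(1 − 0.7664) / [0.7664(1 − 0.93)] ≈ 4.0495
Total items = 4.0495 × 25 = 101.24, rounded up to 102.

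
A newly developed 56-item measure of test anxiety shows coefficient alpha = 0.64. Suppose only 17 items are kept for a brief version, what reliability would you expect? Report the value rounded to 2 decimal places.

n = 17/56 = 0.3036
r_new = 0.3036·0.64 / [1 + (0.3036 − 1)·0.64]
     = 0.1943 / 0.5543 = 0.3505

0.35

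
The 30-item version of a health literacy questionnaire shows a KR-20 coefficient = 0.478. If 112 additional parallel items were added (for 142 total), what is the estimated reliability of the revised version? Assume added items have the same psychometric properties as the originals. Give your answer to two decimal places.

n = 142/30 = 4.7333
Spearman-Brown: r_new = n·r / (1 + (n − 1)·r)
r_new = (4.7333 × 0.478) / (1 + (4.7333 − 1) × 0.478)
     = 2.2625 / 2.7845 = 0.8125

0.81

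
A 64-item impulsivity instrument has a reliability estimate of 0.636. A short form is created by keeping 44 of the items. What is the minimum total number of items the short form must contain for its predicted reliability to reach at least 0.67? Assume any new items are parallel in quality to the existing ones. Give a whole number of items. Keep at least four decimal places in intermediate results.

75

First, r for the 44-item form: n = 44/64 = 0.6875, so r_44 = 0.6875·0.636/(1 + (0.6875 − 1)·0.636) = 0.5457
Length factor from the short form to reach 0.67: n' = 0.67(1 − 0.5457) / [0.5457(1 − 0.67)] ≈ 1.6902
Total items = 1.6902 × 44 = 74.37, rounded up to 75.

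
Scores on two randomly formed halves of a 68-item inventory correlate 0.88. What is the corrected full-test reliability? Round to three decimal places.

r_full = 2r_hh / (1 + r_hh) = 2 × 0.88 / (1 + 0.88)
       = 1.7600 / 1.8800 = 0.9362

0.936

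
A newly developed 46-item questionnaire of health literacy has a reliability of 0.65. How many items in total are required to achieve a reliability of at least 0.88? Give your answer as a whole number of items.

Invert Spearman-Brown to solve for n:
n = r_target (1 − r_old) / [ r_old (1 − r_target) ]
n = [0.88 × 0.35] / [0.65 × 0.12]
  = 0.3080 / 0.0780 = 3.9487
So the test needs 3.9487 × 46 ≈ 181.64 items; rounding up, 182.

182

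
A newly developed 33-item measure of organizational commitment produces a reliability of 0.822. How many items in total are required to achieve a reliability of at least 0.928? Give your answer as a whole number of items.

93

Rearranging the Spearman-Brown formula for n,
n = r*(1 − r) / [ r (1 − r*) ]
n = 0.928 × (1 − 0.822) / [ 0.822 × (1 − 0.928) ]
  = 0.165184 / 0.059184 = 2.7910
Items needed = n × 33 = 2.7910 × 33 ≈ 92.10 → round up to 93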